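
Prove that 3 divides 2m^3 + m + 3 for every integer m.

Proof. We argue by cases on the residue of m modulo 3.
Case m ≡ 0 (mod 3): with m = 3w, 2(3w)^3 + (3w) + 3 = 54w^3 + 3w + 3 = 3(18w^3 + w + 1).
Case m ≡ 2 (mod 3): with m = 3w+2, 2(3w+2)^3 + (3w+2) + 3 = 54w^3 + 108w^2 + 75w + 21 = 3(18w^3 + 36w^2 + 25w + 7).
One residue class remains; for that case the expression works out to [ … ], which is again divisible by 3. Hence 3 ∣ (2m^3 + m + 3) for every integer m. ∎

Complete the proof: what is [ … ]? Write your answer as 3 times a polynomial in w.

3(18w^3 + 18w^2 + 7w + 2)

Only m ≡ 1 (mod 3) is unaccounted for. Put m = 3w+1:
2(3w+1)^3 + (3w+1) + 3 expands to 54w^3 + 54w^2 + 21w + 6,
and factoring out 3 leaves 3(18w^3 + 18w^2 + 7w + 2).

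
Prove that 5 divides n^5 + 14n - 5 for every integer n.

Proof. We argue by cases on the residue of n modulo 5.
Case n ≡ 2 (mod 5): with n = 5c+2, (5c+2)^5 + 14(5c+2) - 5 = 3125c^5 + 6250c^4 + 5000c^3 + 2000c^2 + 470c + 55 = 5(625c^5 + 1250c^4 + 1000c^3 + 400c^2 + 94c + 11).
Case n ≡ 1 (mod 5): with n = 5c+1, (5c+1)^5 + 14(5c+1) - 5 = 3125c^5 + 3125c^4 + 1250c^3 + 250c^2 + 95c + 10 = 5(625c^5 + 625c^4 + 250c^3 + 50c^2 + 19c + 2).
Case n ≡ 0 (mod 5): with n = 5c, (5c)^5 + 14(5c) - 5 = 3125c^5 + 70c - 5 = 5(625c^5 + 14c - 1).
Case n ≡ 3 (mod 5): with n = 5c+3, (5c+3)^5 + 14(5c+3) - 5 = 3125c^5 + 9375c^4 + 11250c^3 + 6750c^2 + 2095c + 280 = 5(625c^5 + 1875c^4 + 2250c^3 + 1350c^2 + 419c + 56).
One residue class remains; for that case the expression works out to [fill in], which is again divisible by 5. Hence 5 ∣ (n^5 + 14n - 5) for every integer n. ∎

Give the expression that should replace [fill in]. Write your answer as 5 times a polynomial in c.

The residues treated are {2, 1, 0, 3}, so the missing case is n ≡ 4 (mod 5); write n = 5c+4.
Then (5c+4)^5 + 14(5c+4) - 5 = 3125c^5 + 12500c^4 + 20000c^3 + 16000c^2 + 6470c + 1075 = 5(625c^5 + 2500c^4 + 4000c^3 + 3200c^2 + 1294c + 215).

5(625c^5 + 2500c^4 + 4000c^3 + 3200c^2 + 1294c + 215)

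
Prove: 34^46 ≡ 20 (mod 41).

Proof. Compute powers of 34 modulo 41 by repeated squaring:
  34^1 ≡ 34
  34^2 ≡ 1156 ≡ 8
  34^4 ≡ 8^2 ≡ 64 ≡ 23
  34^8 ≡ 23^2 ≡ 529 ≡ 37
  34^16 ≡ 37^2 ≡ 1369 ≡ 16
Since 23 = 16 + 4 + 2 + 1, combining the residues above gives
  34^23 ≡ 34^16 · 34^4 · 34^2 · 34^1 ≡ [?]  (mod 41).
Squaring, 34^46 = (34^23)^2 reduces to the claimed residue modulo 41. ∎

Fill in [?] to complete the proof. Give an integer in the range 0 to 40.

34^16 · 34^4 · 34^2 · 34^1 ≡ 16 · 23 · 8 · 34 = 100096.
100096 mod 41 = 15, so 34^23 ≡ 15 (mod 41).

15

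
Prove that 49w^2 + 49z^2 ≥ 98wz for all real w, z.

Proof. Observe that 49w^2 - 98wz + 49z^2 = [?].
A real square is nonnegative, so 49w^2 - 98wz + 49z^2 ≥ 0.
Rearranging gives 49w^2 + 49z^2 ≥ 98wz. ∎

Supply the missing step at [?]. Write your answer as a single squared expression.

The leading and trailing coefficients are 7^2 and 7^2, and 98 = 2·7·7, so the trinomial is (7w - 7z)^2.
Hence 49w^2 - 98wz + 49z^2 ≥ 0.

(7w - 7z)^2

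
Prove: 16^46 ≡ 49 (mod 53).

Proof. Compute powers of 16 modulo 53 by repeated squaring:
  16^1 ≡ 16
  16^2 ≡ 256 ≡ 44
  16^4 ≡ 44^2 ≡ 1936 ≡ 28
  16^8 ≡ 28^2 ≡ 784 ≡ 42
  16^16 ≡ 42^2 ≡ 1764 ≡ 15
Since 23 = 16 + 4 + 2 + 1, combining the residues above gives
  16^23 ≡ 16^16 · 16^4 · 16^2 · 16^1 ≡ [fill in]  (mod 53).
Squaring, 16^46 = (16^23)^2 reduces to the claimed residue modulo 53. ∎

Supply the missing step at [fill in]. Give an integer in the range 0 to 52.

46

Multiply the listed residues: 15 · 28 · 44 · 16 = 420 → 18480 → 295680.
Reducing modulo 53: 295680 = 5578·53 + 46, so 16^23 ≡ 46.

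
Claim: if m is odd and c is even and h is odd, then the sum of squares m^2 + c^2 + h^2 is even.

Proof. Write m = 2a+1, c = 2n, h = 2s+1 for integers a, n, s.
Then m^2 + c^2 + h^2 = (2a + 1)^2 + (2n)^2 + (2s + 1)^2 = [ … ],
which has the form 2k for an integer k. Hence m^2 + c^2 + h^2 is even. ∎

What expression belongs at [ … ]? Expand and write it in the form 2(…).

(2a + 1)^2 + (2n)^2 + (2s + 1)^2 = 4a^2 + 4a + 4n^2 + 4s^2 + 4s + 2
= 2(2a^2 + 2a + 2n^2 + 2s^2 + 2s + 1).
Since 2a^2 + 2a + 2n^2 + 2s^2 + 2s + 1 is an integer, the sum of squares is of the form 2k for an integer k.

2(2a^2 + 2a + 2n^2 + 2s^2 + 2s + 1)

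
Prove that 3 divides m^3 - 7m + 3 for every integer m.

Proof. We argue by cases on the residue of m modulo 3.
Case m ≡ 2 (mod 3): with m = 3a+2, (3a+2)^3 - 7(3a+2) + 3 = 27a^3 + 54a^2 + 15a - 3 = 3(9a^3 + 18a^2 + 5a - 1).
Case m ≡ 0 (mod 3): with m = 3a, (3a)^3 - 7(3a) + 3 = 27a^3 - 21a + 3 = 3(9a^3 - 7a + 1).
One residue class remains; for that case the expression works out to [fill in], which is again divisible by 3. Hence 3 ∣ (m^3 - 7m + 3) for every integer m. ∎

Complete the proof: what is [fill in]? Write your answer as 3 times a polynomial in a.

3(9a^3 + 9a^2 - 4a - 1)

The residues treated are {2, 0}, so the missing case is m ≡ 1 (mod 3); write m = 3a+1.
Then (3a+1)^3 - 7(3a+1) + 3 = 27a^3 + 27a^2 - 12a - 3 = 3(9a^3 + 9a^2 - 4a - 1).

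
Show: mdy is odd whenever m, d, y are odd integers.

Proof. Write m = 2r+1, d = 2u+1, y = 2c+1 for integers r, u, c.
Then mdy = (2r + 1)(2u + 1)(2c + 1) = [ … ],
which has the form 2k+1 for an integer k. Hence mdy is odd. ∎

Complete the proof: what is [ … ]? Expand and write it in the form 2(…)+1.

(2r + 1)(2u + 1)(2c + 1) = 8cru + 4cr + 4cu + 2c + 4ru + 2r + 2u + 1
= 2(4cru + 2cr + 2cu + c + 2ru + r + u) + 1.
Since 4cru + 2cr + 2cu + c + 2ru + r + u is an integer, the product is of the form 2k+1 for an integer k.

2(4cru + 2cr + 2cu + c + 2ru + r + u) + 1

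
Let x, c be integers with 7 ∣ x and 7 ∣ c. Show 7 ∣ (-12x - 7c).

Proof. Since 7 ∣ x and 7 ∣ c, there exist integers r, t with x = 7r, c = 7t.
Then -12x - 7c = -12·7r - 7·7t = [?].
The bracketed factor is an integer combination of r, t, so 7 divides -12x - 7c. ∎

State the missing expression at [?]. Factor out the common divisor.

7(-12r - 7t)

Each term has a factor of 7: -12·7r - 7·7t = 7·(-12r - 7t).
Since -12r - 7t is an integer, 7 ∣ (-12x - 7c).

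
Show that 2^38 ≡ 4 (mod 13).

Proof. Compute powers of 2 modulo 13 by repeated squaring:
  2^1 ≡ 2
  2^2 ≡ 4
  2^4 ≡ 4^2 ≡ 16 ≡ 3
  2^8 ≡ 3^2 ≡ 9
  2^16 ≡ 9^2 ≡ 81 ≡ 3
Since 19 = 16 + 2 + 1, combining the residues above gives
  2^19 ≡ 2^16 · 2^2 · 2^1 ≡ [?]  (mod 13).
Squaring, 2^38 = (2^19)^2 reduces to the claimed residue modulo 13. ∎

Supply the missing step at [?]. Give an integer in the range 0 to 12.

11

2^16 · 2^2 · 2^1 ≡ 3 · 4 · 2 = 24.
24 mod 13 = 11, so 2^19 ≡ 11 (mod 13).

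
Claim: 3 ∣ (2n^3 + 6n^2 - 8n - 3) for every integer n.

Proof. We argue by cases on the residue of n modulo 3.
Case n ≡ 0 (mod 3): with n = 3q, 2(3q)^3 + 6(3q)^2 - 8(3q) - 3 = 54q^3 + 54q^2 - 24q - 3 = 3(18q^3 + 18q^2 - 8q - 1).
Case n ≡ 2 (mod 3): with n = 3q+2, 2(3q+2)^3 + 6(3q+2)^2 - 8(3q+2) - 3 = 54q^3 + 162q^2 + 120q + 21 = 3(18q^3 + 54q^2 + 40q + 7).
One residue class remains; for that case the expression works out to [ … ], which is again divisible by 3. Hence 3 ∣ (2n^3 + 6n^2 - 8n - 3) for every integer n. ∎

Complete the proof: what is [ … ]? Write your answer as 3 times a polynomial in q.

The residues treated are {0, 2}, so the missing case is n ≡ 1 (mod 3); write n = 3q+1.
Then 2(3q+1)^3 + 6(3q+1)^2 - 8(3q+1) - 3 = 54q^3 + 108q^2 + 30q - 3 = 3(18q^3 + 36q^2 + 10q - 1).

3(18q^3 + 36q^2 + 10q - 1)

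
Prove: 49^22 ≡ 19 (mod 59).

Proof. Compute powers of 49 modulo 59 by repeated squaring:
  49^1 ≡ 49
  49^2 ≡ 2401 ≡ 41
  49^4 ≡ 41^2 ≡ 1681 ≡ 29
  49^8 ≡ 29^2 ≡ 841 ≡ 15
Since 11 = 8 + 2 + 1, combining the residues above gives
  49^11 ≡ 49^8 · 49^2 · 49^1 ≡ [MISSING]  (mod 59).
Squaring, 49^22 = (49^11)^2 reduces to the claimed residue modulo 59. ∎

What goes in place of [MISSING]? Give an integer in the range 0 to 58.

45

Multiply the listed residues: 15 · 41 · 49 = 615 → 30135.
Reducing modulo 59: 30135 = 510·59 + 45, so 49^11 ≡ 45.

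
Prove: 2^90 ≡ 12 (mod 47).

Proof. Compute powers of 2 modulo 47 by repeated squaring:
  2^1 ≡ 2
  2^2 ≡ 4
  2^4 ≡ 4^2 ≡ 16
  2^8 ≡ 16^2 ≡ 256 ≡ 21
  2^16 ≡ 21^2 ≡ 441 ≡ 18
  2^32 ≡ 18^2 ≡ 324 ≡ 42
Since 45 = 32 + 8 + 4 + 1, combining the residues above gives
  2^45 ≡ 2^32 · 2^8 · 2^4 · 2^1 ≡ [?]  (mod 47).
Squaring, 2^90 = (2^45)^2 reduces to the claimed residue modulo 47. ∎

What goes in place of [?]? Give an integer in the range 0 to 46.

24

Multiply the listed residues: 42 · 21 · 16 · 2 = 882 → 14112 → 28224.
Reducing modulo 47: 28224 = 600·47 + 24, so 2^45 ≡ 24.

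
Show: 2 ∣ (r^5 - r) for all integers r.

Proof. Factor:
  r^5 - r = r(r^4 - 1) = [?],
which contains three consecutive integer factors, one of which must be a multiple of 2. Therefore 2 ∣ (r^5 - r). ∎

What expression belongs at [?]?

(r - 1)r(r + 1)(r^2 + 1)

r^4 - 1 = (r^2 - 1)(r^2 + 1), and r^2 - 1 = (r-1)(r+1).
So r(r^4 - 1) = (r - 1)r(r + 1)(r^2 + 1).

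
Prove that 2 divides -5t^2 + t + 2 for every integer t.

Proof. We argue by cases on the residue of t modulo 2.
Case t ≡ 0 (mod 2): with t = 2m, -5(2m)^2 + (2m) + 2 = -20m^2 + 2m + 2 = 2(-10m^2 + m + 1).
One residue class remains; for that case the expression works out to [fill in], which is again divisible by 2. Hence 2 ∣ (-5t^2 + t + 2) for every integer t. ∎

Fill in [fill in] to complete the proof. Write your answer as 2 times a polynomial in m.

2(-10m^2 - 9m - 1)

Only t ≡ 1 (mod 2) is unaccounted for. Put t = 2m+1:
-5(2m+1)^2 + (2m+1) + 2 expands to -20m^2 - 18m - 2,
and factoring out 2 leaves 2(-10m^2 - 9m - 1).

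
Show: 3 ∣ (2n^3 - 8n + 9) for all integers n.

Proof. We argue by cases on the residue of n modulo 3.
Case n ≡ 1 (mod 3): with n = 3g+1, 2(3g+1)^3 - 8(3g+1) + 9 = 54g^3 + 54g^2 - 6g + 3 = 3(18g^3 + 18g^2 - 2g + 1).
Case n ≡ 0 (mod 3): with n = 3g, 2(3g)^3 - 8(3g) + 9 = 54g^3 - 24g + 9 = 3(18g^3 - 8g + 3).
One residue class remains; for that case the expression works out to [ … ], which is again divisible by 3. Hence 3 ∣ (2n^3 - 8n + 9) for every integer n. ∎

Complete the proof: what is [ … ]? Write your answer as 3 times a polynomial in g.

3(18g^3 + 36g^2 + 16g + 3)

Only n ≡ 2 (mod 3) is unaccounted for. Put n = 3g+2:
2(3g+2)^3 - 8(3g+2) + 9 expands to 54g^3 + 108g^2 + 48g + 9,
and factoring out 3 leaves 3(18g^3 + 36g^2 + 16g + 3).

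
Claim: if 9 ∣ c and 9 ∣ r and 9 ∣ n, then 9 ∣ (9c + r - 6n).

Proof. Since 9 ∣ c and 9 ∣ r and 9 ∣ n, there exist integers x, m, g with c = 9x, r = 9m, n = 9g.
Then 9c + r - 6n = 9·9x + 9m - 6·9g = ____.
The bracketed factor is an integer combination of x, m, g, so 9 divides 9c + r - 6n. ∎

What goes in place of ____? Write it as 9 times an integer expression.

9(-6g + m + 9x)

Each term has a factor of 9: 9·9x + 9m - 6·9g = 9·(-6g + m + 9x).
Since -6g + m + 9x is an integer, 9 ∣ (9c + r - 6n).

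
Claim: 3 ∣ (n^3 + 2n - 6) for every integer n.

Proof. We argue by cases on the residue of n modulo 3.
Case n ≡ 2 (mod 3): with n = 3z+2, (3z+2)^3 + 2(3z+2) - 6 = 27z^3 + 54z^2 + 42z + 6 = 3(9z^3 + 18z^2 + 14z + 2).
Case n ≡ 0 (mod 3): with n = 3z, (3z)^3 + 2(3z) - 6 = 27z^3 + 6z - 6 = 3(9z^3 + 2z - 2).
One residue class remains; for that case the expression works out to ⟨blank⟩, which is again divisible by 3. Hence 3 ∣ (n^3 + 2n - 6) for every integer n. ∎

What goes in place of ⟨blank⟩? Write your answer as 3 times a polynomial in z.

3(9z^3 + 9z^2 + 5z - 1)

Only n ≡ 1 (mod 3) is unaccounted for. Put n = 3z+1:
(3z+1)^3 + 2(3z+1) - 6 expands to 27z^3 + 27z^2 + 15z - 3,
and factoring out 3 leaves 3(9z^3 + 9z^2 + 5z - 1).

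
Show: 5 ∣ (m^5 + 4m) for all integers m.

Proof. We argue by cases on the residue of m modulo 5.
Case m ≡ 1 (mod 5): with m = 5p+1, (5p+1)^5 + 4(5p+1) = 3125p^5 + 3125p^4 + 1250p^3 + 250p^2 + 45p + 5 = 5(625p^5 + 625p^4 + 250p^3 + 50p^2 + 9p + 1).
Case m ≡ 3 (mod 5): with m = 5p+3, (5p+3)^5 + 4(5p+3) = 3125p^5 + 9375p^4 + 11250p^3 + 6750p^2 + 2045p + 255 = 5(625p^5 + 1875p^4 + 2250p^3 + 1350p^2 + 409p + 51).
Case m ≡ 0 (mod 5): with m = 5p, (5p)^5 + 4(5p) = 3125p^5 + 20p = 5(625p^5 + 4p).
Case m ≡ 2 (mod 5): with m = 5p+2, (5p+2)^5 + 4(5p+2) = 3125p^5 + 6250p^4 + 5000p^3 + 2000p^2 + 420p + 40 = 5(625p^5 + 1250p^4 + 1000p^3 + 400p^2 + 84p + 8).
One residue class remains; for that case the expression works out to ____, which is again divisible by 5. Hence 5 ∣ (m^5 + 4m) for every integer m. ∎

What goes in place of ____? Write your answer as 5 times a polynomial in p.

Only m ≡ 4 (mod 5) is unaccounted for. Put m = 5p+4:
(5p+4)^5 + 4(5p+4) expands to 3125p^5 + 12500p^4 + 20000p^3 + 16000p^2 + 6420p + 1040,
and factoring out 5 leaves 5(625p^5 + 2500p^4 + 4000p^3 + 3200p^2 + 1284p + 208).

5(625p^5 + 2500p^4 + 4000p^3 + 3200p^2 + 1284p + 208)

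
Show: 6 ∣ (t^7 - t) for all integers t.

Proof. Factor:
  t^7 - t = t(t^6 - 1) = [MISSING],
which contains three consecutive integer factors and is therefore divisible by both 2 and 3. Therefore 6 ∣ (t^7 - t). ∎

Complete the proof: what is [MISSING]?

(t - 1)t(t + 1)(t^4 + t^2 + 1)

t^6 - 1 = (t^2 - 1)(t^4 + t^2 + 1), and t^2 - 1 = (t-1)(t+1).
So t(t^6 - 1) = (t - 1)t(t + 1)(t^4 + t^2 + 1).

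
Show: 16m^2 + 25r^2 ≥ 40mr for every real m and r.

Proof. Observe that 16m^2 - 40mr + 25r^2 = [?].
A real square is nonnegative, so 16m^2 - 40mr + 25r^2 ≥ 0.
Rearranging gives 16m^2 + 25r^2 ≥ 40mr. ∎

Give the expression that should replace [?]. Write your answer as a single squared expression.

The leading and trailing coefficients are 4^2 and 5^2, and 40 = 2·4·5, so the trinomial is (4m - 5r)^2.
Hence 16m^2 - 40mr + 25r^2 ≥ 0.

(4m - 5r)^2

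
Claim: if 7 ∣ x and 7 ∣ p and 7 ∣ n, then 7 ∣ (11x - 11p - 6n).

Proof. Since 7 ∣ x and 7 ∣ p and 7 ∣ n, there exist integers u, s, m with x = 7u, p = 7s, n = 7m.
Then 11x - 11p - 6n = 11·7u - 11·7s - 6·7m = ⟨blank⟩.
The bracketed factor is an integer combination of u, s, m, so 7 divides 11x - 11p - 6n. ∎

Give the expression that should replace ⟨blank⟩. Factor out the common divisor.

Pull the common 7 out of every term: 11·7u - 11·7s - 6·7m = 7(-6m - 11s + 11u).
-6m - 11s + 11u is an integer, which exhibits the divisibility.

7(-6m - 11s + 11u)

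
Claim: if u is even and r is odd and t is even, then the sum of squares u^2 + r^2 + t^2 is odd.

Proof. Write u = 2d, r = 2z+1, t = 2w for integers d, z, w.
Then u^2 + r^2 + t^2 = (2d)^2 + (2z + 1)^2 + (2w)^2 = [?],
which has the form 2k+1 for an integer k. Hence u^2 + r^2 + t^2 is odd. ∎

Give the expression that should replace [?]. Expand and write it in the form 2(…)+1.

(2d)^2 + (2z + 1)^2 + (2w)^2 = 4d^2 + 4w^2 + 4z^2 + 4z + 1
= 2(2d^2 + 2w^2 + 2z^2 + 2z) + 1.
Since 2d^2 + 2w^2 + 2z^2 + 2z is an integer, the sum of squares is of the form 2k+1 for an integer k.

2(2d^2 + 2w^2 + 2z^2 + 2z) + 1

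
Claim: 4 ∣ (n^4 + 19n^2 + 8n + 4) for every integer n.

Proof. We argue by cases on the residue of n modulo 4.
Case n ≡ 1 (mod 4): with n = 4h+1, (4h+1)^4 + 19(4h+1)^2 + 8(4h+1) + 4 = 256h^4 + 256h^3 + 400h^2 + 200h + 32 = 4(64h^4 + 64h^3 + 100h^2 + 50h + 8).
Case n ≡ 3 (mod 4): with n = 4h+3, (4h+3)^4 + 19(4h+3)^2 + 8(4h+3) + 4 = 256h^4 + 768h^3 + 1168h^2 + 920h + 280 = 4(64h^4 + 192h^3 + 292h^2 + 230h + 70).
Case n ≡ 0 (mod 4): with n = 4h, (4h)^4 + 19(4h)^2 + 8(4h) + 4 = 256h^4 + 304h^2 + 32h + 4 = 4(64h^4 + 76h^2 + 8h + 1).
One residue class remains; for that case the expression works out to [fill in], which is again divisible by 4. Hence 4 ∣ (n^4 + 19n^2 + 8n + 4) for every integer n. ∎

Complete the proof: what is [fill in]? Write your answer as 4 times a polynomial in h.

4(64h^4 + 128h^3 + 172h^2 + 116h + 28)

The residues treated are {1, 3, 0}, so the missing case is n ≡ 2 (mod 4); write n = 4h+2.
Then (4h+2)^4 + 19(4h+2)^2 + 8(4h+2) + 4 = 256h^4 + 512h^3 + 688h^2 + 464h + 112 = 4(64h^4 + 128h^3 + 172h^2 + 116h + 28).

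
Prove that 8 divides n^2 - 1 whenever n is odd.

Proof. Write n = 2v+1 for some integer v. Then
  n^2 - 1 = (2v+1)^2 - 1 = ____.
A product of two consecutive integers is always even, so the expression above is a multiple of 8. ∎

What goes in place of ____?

4v(v + 1)

(2v+1)^2 - 1 = 4v^2 + 4v + 1 - 1 = 4v^2 + 4v = 4v(v+1).
Since v and v+1 are consecutive, v(v+1) is even, and 4·(even) is a multiple of 8.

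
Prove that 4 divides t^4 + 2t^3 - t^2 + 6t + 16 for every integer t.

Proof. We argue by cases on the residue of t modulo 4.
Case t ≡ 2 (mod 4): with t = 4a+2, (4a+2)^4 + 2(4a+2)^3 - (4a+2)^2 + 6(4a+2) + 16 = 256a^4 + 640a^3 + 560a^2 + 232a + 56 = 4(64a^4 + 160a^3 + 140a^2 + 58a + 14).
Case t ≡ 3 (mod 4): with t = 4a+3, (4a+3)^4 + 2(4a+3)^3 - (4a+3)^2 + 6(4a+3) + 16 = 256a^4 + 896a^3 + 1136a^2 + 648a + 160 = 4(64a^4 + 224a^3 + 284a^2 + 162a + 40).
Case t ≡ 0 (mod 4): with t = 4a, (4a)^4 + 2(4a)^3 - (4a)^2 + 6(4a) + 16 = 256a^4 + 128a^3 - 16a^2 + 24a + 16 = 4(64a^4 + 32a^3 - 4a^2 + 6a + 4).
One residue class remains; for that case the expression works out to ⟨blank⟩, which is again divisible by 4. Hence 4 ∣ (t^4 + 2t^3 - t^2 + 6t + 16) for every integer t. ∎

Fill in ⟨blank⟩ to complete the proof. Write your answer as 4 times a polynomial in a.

The residues treated are {2, 3, 0}, so the missing case is t ≡ 1 (mod 4); write t = 4a+1.
Then (4a+1)^4 + 2(4a+1)^3 - (4a+1)^2 + 6(4a+1) + 16 = 256a^4 + 384a^3 + 176a^2 + 56a + 24 = 4(64a^4 + 96a^3 + 44a^2 + 14a + 6).

4(64a^4 + 96a^3 + 44a^2 + 14a + 6)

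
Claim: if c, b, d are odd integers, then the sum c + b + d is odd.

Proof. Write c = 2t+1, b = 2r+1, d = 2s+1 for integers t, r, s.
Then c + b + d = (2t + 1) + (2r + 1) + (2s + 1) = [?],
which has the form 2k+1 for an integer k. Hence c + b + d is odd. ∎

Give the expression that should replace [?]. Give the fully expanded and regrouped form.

(2t + 1) + (2r + 1) + (2s + 1) = 2r + 2s + 2t + 3
= 2(r + s + t + 1) + 1.
Since r + s + t + 1 is an integer, the sum is of the form 2k+1 for an integer k.

2(r + s + t + 1) + 1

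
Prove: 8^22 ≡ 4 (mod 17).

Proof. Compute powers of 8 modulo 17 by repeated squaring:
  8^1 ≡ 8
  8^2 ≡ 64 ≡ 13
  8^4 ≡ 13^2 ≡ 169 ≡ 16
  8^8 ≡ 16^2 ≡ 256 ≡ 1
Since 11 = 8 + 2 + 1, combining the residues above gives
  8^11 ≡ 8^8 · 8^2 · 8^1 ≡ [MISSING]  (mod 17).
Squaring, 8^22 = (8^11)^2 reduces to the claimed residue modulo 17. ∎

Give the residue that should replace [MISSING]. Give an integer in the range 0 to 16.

Multiply the listed residues: 1 · 13 · 8 = 13 → 104.
Reducing modulo 17: 104 = 6·17 + 2, so 8^11 ≡ 2.

2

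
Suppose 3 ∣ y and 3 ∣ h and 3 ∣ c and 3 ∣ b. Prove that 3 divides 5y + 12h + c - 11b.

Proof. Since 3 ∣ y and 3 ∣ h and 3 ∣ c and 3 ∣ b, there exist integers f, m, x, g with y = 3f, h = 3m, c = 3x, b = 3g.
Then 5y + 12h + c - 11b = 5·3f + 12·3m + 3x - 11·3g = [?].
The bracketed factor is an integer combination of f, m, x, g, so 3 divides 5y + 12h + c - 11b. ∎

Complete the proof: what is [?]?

Each term has a factor of 3: 5·3f + 12·3m + 3x - 11·3g = 3·(5f - 11g + 12m + x).
Since 5f - 11g + 12m + x is an integer, 3 ∣ (5y + 12h + c - 11b).

3(5f - 11g + 12m + x)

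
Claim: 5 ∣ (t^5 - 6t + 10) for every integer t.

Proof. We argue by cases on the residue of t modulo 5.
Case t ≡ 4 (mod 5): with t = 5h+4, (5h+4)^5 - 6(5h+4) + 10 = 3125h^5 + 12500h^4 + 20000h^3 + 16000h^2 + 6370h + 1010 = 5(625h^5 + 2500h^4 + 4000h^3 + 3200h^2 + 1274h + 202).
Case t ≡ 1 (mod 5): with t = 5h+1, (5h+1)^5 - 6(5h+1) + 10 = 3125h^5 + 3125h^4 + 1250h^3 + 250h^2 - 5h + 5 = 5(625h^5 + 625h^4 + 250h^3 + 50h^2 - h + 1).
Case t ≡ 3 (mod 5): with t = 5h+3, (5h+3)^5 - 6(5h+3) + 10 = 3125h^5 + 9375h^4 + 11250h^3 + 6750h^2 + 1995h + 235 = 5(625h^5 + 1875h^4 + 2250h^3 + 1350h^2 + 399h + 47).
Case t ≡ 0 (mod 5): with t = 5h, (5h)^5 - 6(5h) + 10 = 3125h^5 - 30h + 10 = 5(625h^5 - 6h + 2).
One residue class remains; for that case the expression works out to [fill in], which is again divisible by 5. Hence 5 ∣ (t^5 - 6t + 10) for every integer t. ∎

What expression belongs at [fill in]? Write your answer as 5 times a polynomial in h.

Only t ≡ 2 (mod 5) is unaccounted for. Put t = 5h+2:
(5h+2)^5 - 6(5h+2) + 10 expands to 3125h^5 + 6250h^4 + 5000h^3 + 2000h^2 + 370h + 30,
and factoring out 5 leaves 5(625h^5 + 1250h^4 + 1000h^3 + 400h^2 + 74h + 6).

5(625h^5 + 1250h^4 + 1000h^3 + 400h^2 + 74h + 6)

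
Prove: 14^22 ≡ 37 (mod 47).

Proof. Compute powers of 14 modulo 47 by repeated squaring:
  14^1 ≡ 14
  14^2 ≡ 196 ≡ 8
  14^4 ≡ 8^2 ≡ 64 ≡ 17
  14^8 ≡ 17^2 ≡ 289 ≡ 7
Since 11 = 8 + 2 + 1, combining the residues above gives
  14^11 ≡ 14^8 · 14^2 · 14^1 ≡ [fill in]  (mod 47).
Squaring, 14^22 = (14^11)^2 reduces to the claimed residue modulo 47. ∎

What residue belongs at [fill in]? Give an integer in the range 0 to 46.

Multiply the listed residues: 7 · 8 · 14 = 56 → 784.
Reducing modulo 47: 784 = 16·47 + 32, so 14^11 ≡ 32.

32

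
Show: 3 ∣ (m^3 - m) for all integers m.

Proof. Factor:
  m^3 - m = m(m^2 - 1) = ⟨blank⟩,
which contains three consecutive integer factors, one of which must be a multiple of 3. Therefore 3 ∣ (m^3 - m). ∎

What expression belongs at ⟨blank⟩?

m(m^2 - 1) = m(m - 1)(m + 1) = (m - 1)m(m + 1).
These three factors are consecutive integers, so their product is divisible by 3.

(m - 1)m(m + 1)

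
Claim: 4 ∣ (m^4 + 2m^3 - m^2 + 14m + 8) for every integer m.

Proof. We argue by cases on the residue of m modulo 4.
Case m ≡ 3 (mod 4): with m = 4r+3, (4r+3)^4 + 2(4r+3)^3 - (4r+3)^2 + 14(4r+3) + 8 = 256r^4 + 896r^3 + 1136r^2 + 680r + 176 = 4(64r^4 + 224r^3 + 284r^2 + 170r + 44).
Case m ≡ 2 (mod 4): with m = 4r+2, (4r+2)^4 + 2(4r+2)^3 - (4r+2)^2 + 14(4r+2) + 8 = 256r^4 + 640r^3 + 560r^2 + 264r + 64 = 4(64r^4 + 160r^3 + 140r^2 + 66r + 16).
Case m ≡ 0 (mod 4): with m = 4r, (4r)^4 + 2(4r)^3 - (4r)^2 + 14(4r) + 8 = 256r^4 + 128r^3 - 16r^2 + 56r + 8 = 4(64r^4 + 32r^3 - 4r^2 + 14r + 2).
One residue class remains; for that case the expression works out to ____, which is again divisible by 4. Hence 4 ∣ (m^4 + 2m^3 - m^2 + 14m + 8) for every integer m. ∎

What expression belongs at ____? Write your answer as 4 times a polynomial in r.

4(64r^4 + 96r^3 + 44r^2 + 22r + 6)

Only m ≡ 1 (mod 4) is unaccounted for. Put m = 4r+1:
(4r+1)^4 + 2(4r+1)^3 - (4r+1)^2 + 14(4r+1) + 8 expands to 256r^4 + 384r^3 + 176r^2 + 88r + 24,
and factoring out 4 leaves 4(64r^4 + 96r^3 + 44r^2 + 22r + 6).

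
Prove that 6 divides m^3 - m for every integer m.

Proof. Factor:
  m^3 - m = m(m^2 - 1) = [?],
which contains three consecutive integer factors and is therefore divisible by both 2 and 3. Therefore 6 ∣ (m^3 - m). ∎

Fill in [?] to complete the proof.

(m - 1)m(m + 1)

m(m^2 - 1) = m(m - 1)(m + 1) = (m - 1)m(m + 1).
These three factors are consecutive integers, so their product is divisible by 6.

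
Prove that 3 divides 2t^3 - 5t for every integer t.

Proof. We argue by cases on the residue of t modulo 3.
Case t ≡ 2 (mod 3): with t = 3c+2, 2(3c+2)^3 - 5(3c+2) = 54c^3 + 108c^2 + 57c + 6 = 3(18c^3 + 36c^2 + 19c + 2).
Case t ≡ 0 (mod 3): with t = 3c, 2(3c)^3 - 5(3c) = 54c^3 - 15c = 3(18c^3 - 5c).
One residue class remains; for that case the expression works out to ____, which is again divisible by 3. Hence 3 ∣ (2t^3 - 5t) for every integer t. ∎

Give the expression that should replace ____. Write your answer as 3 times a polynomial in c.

Only t ≡ 1 (mod 3) is unaccounted for. Put t = 3c+1:
2(3c+1)^3 - 5(3c+1) expands to 54c^3 + 54c^2 + 3c - 3,
and factoring out 3 leaves 3(18c^3 + 18c^2 + c - 1).

3(18c^3 + 18c^2 + c - 1)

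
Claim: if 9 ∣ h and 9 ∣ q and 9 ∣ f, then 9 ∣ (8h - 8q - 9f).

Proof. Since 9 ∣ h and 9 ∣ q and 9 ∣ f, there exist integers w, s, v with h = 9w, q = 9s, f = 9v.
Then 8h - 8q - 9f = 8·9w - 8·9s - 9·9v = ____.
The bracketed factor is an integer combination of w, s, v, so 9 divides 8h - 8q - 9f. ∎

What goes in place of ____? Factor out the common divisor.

Each term has a factor of 9: 8·9w - 8·9s - 9·9v = 9·(-8s - 9v + 8w).
Since -8s - 9v + 8w is an integer, 9 ∣ (8h - 8q - 9f).

9(-8s - 9v + 8w)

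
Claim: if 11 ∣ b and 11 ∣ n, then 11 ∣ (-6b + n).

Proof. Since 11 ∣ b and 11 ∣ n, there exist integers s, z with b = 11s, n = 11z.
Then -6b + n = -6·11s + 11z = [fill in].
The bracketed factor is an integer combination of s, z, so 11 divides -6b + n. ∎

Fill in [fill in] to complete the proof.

Pull the common 11 out of every term: -6·11s + 11z = 11(-6s + z).
-6s + z is an integer, which exhibits the divisibility.

11(-6s + z)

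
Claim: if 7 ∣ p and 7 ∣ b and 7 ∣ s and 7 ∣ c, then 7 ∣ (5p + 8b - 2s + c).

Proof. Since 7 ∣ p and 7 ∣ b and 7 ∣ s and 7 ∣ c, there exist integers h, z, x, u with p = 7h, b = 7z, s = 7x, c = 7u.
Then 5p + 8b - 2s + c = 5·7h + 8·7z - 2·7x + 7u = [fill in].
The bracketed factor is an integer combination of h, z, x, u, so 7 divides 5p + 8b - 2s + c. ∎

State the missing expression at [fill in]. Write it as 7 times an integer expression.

Pull the common 7 out of every term: 5·7h + 8·7z - 2·7x + 7u = 7(5h + u - 2x + 8z).
5h + u - 2x + 8z is an integer, which exhibits the divisibility.

7(5h + u - 2x + 8z)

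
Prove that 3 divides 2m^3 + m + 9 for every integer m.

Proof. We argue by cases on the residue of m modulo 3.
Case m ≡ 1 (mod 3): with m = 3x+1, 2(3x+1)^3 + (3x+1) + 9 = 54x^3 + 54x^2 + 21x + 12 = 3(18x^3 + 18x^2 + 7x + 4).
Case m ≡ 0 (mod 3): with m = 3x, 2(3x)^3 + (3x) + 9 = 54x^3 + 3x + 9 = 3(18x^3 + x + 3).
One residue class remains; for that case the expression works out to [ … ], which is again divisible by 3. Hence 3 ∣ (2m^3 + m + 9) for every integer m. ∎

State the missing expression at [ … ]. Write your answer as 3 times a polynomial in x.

3(18x^3 + 36x^2 + 25x + 9)

The residues treated are {1, 0}, so the missing case is m ≡ 2 (mod 3); write m = 3x+2.
Then 2(3x+2)^3 + (3x+2) + 9 = 54x^3 + 108x^2 + 75x + 27 = 3(18x^3 + 36x^2 + 25x + 9).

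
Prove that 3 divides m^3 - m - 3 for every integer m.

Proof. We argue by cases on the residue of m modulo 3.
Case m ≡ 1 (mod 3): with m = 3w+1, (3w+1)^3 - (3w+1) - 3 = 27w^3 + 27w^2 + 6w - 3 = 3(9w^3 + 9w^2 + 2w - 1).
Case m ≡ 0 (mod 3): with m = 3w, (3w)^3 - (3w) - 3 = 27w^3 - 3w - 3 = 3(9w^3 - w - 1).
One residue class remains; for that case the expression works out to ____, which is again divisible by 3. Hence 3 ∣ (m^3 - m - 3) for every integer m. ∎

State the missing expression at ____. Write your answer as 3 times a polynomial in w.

3(9w^3 + 18w^2 + 11w + 1)

The residues treated are {1, 0}, so the missing case is m ≡ 2 (mod 3); write m = 3w+2.
Then (3w+2)^3 - (3w+2) - 3 = 27w^3 + 54w^2 + 33w + 3 = 3(9w^3 + 18w^2 + 11w + 1).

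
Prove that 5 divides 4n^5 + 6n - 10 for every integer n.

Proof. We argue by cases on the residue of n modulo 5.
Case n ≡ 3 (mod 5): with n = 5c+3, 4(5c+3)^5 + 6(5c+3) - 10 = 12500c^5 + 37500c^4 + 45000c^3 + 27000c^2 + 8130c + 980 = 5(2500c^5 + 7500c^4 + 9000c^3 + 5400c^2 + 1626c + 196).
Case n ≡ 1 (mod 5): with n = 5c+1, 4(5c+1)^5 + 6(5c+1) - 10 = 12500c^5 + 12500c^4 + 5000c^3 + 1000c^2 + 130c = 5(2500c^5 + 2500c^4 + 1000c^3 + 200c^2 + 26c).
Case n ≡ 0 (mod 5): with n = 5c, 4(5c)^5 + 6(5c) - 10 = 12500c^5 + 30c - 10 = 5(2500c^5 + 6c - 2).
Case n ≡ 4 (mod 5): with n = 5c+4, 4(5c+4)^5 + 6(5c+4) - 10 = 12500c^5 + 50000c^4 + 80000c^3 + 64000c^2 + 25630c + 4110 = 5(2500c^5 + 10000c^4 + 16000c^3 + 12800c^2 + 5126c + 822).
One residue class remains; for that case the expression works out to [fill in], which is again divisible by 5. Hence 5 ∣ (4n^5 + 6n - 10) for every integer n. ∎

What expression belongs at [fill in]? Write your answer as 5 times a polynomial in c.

The residues treated are {3, 1, 0, 4}, so the missing case is n ≡ 2 (mod 5); write n = 5c+2.
Then 4(5c+2)^5 + 6(5c+2) - 10 = 12500c^5 + 25000c^4 + 20000c^3 + 8000c^2 + 1630c + 130 = 5(2500c^5 + 5000c^4 + 4000c^3 + 1600c^2 + 326c + 26).

5(2500c^5 + 5000c^4 + 4000c^3 + 1600c^2 + 326c + 26)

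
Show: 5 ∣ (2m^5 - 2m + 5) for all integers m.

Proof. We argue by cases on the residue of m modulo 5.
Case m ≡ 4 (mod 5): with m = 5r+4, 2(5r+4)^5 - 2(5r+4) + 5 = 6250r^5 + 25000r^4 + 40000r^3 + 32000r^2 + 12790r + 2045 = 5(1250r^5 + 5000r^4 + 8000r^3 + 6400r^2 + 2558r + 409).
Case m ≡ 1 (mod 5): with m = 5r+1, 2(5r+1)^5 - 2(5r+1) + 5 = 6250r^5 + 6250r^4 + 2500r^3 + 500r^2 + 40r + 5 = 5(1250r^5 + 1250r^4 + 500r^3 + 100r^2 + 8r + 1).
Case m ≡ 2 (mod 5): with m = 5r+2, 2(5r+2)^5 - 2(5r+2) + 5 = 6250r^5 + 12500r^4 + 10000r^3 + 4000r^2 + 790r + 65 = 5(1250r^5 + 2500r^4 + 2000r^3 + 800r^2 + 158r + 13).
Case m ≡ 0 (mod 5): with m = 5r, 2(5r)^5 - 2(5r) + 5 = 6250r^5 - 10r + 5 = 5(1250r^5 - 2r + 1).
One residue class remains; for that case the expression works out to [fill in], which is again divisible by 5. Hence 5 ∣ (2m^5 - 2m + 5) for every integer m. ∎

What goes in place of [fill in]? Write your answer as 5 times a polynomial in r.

5(1250r^5 + 3750r^4 + 4500r^3 + 2700r^2 + 808r + 97)

The residues treated are {4, 1, 2, 0}, so the missing case is m ≡ 3 (mod 5); write m = 5r+3.
Then 2(5r+3)^5 - 2(5r+3) + 5 = 6250r^5 + 18750r^4 + 22500r^3 + 13500r^2 + 4040r + 485 = 5(1250r^5 + 3750r^4 + 4500r^3 + 2700r^2 + 808r + 97).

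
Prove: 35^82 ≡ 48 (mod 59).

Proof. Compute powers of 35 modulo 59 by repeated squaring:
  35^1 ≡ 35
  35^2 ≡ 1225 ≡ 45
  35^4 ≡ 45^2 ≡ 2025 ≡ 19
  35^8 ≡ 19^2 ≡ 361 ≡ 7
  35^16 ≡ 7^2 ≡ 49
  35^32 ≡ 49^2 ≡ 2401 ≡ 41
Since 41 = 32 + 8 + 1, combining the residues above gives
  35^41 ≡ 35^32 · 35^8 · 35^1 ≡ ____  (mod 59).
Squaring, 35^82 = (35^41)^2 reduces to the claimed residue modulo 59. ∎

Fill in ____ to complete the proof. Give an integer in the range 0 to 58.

Multiply the listed residues: 41 · 7 · 35 = 287 → 10045.
Reducing modulo 59: 10045 = 170·59 + 15, so 35^41 ≡ 15.

15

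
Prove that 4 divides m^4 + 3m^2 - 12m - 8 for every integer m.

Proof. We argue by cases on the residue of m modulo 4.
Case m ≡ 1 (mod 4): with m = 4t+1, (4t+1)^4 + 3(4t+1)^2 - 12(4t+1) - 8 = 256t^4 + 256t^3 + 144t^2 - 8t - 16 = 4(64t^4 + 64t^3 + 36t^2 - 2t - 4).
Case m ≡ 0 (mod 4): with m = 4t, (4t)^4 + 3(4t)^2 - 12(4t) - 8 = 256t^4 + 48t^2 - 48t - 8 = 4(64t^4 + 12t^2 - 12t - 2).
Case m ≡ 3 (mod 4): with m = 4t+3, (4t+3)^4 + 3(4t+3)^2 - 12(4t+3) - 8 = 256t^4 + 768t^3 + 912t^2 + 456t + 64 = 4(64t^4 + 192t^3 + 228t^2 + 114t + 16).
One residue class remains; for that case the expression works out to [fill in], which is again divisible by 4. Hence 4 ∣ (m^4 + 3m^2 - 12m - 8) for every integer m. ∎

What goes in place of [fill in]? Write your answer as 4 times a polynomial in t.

The residues treated are {1, 0, 3}, so the missing case is m ≡ 2 (mod 4); write m = 4t+2.
Then (4t+2)^4 + 3(4t+2)^2 - 12(4t+2) - 8 = 256t^4 + 512t^3 + 432t^2 + 128t - 4 = 4(64t^4 + 128t^3 + 108t^2 + 32t - 1).

4(64t^4 + 128t^3 + 108t^2 + 32t - 1)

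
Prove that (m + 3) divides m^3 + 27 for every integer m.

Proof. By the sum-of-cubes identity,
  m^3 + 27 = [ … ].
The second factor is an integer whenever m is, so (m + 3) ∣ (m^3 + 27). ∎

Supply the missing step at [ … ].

Polynomial division of m^3 + 27 by m + 3 leaves remainder 0 and quotient m^2 - 3m + 9.
Hence m^3 + 27 = (m + 3)(m^2 - 3m + 9).

(m + 3)(m^2 - 3m + 9)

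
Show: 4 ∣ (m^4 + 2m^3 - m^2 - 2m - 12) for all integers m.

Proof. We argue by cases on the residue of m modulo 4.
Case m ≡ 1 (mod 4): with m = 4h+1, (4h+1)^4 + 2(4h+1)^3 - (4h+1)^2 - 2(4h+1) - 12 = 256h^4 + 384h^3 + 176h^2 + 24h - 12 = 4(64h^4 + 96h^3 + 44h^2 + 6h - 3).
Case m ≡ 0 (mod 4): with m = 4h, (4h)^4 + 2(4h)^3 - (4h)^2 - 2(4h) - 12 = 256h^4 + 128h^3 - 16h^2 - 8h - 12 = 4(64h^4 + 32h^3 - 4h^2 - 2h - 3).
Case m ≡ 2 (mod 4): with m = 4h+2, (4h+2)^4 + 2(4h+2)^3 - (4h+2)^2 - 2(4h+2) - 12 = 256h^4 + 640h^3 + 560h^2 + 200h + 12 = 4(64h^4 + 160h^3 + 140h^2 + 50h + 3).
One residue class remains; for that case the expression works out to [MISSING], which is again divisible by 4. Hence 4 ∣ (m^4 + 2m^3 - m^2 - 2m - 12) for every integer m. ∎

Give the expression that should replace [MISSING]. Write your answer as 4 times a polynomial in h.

The residues treated are {1, 0, 2}, so the missing case is m ≡ 3 (mod 4); write m = 4h+3.
Then (4h+3)^4 + 2(4h+3)^3 - (4h+3)^2 - 2(4h+3) - 12 = 256h^4 + 896h^3 + 1136h^2 + 616h + 108 = 4(64h^4 + 224h^3 + 284h^2 + 154h + 27).

4(64h^4 + 224h^3 + 284h^2 + 154h + 27)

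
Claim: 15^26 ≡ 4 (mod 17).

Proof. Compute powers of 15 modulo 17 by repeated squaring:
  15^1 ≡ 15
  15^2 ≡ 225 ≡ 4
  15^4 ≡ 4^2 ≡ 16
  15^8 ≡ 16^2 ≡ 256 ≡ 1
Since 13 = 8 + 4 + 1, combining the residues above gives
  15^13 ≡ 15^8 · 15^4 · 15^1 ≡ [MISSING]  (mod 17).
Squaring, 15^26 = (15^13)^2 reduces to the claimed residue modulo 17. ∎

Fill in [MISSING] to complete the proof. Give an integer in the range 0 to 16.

2

Multiply the listed residues: 1 · 16 · 15 = 16 → 240.
Reducing modulo 17: 240 = 14·17 + 2, so 15^13 ≡ 2.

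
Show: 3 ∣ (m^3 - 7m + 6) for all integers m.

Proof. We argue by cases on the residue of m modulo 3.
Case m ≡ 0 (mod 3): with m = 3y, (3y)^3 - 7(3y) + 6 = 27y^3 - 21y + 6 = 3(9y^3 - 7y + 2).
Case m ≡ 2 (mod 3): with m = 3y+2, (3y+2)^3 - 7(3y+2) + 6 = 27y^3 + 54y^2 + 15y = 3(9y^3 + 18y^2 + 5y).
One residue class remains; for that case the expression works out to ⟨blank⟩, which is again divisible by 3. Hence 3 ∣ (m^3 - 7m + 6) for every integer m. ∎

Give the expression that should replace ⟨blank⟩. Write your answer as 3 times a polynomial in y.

Only m ≡ 1 (mod 3) is unaccounted for. Put m = 3y+1:
(3y+1)^3 - 7(3y+1) + 6 expands to 27y^3 + 27y^2 - 12y,
and factoring out 3 leaves 3(9y^3 + 9y^2 - 4y).

3(9y^3 + 9y^2 - 4y)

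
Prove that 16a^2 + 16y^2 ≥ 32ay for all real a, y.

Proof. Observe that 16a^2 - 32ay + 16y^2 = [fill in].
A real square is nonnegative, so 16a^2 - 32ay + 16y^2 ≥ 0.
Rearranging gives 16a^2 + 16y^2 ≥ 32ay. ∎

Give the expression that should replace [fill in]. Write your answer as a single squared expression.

The leading and trailing coefficients are 4^2 and 4^2, and 32 = 2·4·4, so the trinomial is (4a - 4y)^2.
Hence 16a^2 - 32ay + 16y^2 ≥ 0.

(4a - 4y)^2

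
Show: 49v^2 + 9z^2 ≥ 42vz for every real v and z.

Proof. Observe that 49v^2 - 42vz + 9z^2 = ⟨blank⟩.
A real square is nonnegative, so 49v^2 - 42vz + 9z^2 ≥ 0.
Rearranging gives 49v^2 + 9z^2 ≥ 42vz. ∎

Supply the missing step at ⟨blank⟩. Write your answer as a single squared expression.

49v^2 - 42vz + 9z^2 is a perfect-square trinomial: the outer terms are (7v)^2 and (3z)^2, and the cross term is -2·7v·3z.
So 49v^2 - 42vz + 9z^2 = (7v - 3z)^2 ≥ 0.

(7v - 3z)^2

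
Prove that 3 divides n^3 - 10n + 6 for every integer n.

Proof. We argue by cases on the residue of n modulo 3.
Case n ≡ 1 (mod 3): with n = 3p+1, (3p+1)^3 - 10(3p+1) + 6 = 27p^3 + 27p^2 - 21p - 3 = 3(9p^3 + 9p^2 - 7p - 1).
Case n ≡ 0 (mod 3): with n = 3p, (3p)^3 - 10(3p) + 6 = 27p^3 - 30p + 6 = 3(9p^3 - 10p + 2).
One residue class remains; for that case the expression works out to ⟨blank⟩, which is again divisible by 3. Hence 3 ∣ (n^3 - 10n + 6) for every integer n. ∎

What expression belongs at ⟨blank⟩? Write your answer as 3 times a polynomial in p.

The residues treated are {1, 0}, so the missing case is n ≡ 2 (mod 3); write n = 3p+2.
Then (3p+2)^3 - 10(3p+2) + 6 = 27p^3 + 54p^2 + 6p - 6 = 3(9p^3 + 18p^2 + 2p - 2).

3(9p^3 + 18p^2 + 2p - 2)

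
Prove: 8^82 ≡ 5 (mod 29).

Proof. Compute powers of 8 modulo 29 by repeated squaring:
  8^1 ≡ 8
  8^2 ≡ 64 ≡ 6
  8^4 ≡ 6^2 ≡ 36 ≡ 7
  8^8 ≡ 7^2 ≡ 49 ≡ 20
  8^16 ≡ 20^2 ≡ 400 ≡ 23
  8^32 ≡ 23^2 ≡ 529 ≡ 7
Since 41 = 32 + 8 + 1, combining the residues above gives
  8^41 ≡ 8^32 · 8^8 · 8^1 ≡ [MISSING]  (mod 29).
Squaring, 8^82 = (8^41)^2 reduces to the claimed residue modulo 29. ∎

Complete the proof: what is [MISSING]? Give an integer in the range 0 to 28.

18

Multiply the listed residues: 7 · 20 · 8 = 140 → 1120.
Reducing modulo 29: 1120 = 38·29 + 18, so 8^41 ≡ 18.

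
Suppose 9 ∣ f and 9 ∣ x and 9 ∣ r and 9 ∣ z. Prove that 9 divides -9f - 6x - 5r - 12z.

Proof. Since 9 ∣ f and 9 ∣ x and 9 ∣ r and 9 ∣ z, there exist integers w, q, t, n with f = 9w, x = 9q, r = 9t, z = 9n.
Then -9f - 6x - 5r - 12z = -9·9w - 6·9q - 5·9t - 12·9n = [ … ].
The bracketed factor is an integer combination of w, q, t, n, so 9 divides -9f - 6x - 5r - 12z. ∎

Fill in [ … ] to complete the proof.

9(-12n - 6q - 5t - 9w)

Each term has a factor of 9: -9·9w - 6·9q - 5·9t - 12·9n = 9·(-12n - 6q - 5t - 9w).
Since -12n - 6q - 5t - 9w is an integer, 9 ∣ (-9f - 6x - 5r - 12z).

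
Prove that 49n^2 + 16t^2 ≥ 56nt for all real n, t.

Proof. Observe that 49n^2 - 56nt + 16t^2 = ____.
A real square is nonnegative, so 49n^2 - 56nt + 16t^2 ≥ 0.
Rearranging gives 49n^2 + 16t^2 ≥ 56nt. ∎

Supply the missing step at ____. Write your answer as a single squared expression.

(7n - 4t)^2

The leading and trailing coefficients are 7^2 and 4^2, and 56 = 2·7·4, so the trinomial is (7n - 4t)^2.
Hence 49n^2 - 56nt + 16t^2 ≥ 0.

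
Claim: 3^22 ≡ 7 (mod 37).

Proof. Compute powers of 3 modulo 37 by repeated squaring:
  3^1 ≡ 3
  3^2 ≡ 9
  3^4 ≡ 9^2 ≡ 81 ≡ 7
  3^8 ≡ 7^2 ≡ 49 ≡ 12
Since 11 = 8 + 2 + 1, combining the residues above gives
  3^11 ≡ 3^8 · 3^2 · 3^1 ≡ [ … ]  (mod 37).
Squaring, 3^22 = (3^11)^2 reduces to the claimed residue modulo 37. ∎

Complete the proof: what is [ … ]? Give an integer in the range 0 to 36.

Multiply the listed residues: 12 · 9 · 3 = 108 → 324.
Reducing modulo 37: 324 = 8·37 + 28, so 3^11 ≡ 28.

28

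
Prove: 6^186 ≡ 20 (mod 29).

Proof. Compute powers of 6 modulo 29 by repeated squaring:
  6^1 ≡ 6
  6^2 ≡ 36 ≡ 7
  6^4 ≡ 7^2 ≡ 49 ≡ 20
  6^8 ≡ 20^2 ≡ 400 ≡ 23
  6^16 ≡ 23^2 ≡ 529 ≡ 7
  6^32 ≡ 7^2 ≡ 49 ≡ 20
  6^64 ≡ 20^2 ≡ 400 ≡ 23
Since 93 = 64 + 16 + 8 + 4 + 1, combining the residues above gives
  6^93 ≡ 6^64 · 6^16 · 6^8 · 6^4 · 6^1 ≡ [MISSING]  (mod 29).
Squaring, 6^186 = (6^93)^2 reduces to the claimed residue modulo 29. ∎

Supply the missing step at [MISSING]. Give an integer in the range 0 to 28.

22

Multiply the listed residues: 23 · 7 · 23 · 20 · 6 = 161 → 3703 → 74060 → 444360.
Reducing modulo 29: 444360 = 15322·29 + 22, so 6^93 ≡ 22.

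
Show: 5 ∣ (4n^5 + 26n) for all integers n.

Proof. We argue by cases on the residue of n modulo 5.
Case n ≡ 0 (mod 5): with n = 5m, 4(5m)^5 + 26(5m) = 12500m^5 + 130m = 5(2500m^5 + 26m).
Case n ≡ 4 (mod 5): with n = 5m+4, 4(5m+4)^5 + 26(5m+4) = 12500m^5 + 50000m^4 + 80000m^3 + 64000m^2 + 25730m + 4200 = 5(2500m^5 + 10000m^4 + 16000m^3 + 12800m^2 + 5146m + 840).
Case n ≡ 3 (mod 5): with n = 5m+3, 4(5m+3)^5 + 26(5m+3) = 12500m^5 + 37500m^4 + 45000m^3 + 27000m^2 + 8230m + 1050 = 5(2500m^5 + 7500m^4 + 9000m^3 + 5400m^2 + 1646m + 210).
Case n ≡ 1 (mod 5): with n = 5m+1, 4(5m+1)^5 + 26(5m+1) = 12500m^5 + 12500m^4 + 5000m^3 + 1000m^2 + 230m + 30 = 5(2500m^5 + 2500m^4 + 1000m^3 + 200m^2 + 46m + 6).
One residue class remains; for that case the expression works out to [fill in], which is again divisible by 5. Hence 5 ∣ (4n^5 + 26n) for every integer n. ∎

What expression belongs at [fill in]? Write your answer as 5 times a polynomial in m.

Only n ≡ 2 (mod 5) is unaccounted for. Put n = 5m+2:
4(5m+2)^5 + 26(5m+2) expands to 12500m^5 + 25000m^4 + 20000m^3 + 8000m^2 + 1730m + 180,
and factoring out 5 leaves 5(2500m^5 + 5000m^4 + 4000m^3 + 1600m^2 + 346m + 36).

5(2500m^5 + 5000m^4 + 4000m^3 + 1600m^2 + 346m + 36)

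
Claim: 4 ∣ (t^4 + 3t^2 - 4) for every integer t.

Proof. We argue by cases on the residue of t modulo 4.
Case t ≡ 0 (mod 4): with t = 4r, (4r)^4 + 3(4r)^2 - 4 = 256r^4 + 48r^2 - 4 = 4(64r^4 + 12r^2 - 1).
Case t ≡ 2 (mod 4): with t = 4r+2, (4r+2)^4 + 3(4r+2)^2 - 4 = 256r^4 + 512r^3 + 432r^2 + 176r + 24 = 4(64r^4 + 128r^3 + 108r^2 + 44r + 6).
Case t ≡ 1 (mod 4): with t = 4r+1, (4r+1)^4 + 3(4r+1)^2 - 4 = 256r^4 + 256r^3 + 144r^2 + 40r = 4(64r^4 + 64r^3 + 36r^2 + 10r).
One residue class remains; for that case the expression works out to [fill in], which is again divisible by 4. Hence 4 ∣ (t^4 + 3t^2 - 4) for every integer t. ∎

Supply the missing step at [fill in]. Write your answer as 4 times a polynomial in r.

4(64r^4 + 192r^3 + 228r^2 + 126r + 26)

The residues treated are {0, 2, 1}, so the missing case is t ≡ 3 (mod 4); write t = 4r+3.
Then (4r+3)^4 + 3(4r+3)^2 - 4 = 256r^4 + 768r^3 + 912r^2 + 504r + 104 = 4(64r^4 + 192r^3 + 228r^2 + 126r + 26).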